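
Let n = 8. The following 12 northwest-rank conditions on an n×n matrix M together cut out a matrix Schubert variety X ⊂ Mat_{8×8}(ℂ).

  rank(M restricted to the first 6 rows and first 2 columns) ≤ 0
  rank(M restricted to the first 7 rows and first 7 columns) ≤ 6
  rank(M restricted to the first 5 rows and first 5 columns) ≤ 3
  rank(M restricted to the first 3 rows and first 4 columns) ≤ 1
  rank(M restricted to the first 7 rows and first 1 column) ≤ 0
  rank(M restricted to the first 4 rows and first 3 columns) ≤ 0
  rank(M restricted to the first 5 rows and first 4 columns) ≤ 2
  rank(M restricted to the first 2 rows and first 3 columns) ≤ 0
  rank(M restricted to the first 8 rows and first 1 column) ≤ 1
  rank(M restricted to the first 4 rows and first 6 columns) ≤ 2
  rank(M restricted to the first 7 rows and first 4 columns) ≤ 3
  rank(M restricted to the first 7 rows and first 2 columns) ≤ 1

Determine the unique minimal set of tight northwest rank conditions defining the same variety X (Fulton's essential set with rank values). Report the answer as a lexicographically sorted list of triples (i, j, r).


Recovering R(i,j) via the rank-extension bound from the 12 conditions:

  i=1: 0, 0, 0, 1, 1, 1, 1, 1
  i=2: 0, 0, 0, 1, 2, 2, 2, 2
  i=3: 0, 0, 0, 1, 2, 2, 3, 3
  i=4: 0, 0, 0, 1, 2, 2, 3, 4
  i=5: 0, 0, 1, 2, 3, 3, 4, 5
  i=6: 0, 0, 1, 2, 3, 4, 5, 6
  i=7: 0, 1, 2, 3, 4, 5, 6, 7
  i=8: 1, 2, 3, 4, 5, 6, 7, 8

so w = (4, 5, 7, 8, 3, 6, 2, 1).

Rothe diagram D(w) (19 cells), 4 SE-corners (essential conditions):

[(4, 3, 0), (4, 6, 2), (6, 2, 0), (7, 1, 0)]


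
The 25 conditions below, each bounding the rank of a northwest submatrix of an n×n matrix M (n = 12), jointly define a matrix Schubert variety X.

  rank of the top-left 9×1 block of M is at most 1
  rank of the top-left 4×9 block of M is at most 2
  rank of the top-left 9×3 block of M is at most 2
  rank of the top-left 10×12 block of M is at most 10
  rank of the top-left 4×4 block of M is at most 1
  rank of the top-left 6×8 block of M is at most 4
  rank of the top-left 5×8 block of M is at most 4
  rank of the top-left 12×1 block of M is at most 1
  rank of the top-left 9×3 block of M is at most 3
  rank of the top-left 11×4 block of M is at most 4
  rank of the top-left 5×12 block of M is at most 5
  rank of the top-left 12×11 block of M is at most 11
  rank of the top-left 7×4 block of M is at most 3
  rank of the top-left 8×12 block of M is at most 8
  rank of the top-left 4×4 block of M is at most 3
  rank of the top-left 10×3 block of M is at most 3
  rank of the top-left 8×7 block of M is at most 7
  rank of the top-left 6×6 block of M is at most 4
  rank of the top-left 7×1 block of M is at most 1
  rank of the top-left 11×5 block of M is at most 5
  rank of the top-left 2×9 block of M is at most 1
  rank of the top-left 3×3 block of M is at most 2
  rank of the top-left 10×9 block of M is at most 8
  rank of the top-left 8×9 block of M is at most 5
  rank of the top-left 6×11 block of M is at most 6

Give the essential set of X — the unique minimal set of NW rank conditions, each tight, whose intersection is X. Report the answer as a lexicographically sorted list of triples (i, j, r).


The tightest implied rank at each (i,j), from the 25 conditions:

  i=1: 1  1  1  1  1  1  1  1  1  1  1  1
  i=2: 1  1  1  1  1  1  1  1  1  2  2  2
  i=3: 1  1  1  1  2  2  2  2  2  3  3  3
  i=4: 1  1  1  1  2  2  2  2  2  3  4  4
  i=5: 1  2  2  2  3  3  3  3  3  4  5  5
  i=6: 1  2  2  3  4  4  4  4  4  5  6  6
  i=7: 1  2  2  3  4  5  5  5  5  6  7  7
  i=8: 1  2  2  3  4  5  5  5  5  6  7  8
  i=9: 1  2  2  3  4  5  6  6  6  7  8  9
  i=10: 1  2  3  4  5  6  7  7  7  8  9  10
  i=11: 1  2  3  4  5  6  7  8  8  9  10  11
  i=12: 1  2  3  4  5  6  7  8  9  10  11  12

reading off 1-entries of Δ²R: w = (1, 10, 5, 11, 2, 4, 6, 12, 7, 3, 8, 9).

Fulton essential set (5 of the 25 Rothe cells):

[(2, 9, 1), (4, 4, 1), (4, 9, 2), (8, 9, 5), (9, 3, 2)]


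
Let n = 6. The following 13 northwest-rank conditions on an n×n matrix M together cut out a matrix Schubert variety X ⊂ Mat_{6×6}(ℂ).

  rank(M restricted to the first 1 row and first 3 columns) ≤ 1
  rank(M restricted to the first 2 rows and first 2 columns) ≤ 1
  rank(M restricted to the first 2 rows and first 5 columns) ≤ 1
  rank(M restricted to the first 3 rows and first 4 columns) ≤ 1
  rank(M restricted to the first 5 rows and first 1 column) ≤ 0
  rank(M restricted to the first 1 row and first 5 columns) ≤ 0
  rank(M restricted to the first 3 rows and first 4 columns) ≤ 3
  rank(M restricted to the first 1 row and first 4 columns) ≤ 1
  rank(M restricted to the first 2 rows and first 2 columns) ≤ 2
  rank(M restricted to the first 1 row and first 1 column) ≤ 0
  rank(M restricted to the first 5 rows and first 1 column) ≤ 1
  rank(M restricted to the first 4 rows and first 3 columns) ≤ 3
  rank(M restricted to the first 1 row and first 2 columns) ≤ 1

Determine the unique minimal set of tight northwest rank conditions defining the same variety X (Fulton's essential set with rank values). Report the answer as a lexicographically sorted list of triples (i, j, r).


Rank table r_w(6×6) implied by the 13 constraints:

  row 1: 0, 0, 0, 0, 0, 1
  row 2: 0, 1, 1, 1, 1, 2
  row 3: 0, 1, 1, 1, 2, 3
  row 4: 0, 1, 2, 2, 3, 4
  row 5: 0, 1, 2, 3, 4, 5
  row 6: 1, 2, 3, 4, 5, 6

hence w(1..6) = (6, 2, 5, 3, 4, 1).

Fulton essential set (3 of the 11 Rothe cells):

[(1, 5, 0), (3, 4, 1), (5, 1, 0)]


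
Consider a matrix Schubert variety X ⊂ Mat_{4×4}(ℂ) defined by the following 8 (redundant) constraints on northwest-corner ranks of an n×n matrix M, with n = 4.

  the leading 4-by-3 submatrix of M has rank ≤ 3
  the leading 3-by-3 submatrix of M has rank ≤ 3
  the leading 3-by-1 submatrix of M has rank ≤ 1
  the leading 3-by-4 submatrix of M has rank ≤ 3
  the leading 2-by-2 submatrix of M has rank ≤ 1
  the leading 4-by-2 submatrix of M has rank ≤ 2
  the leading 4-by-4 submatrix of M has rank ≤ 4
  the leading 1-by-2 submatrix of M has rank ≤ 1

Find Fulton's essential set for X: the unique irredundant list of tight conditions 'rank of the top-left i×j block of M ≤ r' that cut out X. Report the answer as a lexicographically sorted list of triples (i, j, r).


Recovering R(i,j) via the rank-extension bound from the 8 conditions:

  i=1: 1 1 1 1
  i=2: 1 1 2 2
  i=3: 1 2 3 3
  i=4: 1 2 3 4

reading off 1-entries of Δ²R: w = (1, 3, 2, 4).

D(w) has 1 cell with 1 SE-corner; essential set:

[(2, 2, 1)]


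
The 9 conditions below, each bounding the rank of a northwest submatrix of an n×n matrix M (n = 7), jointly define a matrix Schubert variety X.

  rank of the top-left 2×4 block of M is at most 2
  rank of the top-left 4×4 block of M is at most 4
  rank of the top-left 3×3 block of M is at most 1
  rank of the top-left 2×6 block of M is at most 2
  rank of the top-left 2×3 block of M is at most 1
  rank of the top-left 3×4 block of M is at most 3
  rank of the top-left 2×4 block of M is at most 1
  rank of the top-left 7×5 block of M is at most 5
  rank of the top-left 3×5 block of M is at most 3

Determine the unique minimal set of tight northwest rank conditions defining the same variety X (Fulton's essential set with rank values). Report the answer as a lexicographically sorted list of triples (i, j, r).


Propagating the 9 rank bounds to every northwest block:

  i=1: 1, 1, 1, 1, 1, 1, 1
  i=2: 1, 1, 1, 1, 2, 2, 2
  i=3: 1, 1, 1, 2, 3, 3, 3
  i=4: 1, 2, 2, 3, 4, 4, 4
  i=5: 1, 2, 3, 4, 5, 5, 5
  i=6: 1, 2, 3, 4, 5, 6, 6
  i=7: 1, 2, 3, 4, 5, 6, 7

the unique w with this rank table is (1, 5, 4, 2, 3, 6, 7).

Fulton essential set (2 of the 5 Rothe cells):

[(2, 4, 1), (3, 3, 1)]


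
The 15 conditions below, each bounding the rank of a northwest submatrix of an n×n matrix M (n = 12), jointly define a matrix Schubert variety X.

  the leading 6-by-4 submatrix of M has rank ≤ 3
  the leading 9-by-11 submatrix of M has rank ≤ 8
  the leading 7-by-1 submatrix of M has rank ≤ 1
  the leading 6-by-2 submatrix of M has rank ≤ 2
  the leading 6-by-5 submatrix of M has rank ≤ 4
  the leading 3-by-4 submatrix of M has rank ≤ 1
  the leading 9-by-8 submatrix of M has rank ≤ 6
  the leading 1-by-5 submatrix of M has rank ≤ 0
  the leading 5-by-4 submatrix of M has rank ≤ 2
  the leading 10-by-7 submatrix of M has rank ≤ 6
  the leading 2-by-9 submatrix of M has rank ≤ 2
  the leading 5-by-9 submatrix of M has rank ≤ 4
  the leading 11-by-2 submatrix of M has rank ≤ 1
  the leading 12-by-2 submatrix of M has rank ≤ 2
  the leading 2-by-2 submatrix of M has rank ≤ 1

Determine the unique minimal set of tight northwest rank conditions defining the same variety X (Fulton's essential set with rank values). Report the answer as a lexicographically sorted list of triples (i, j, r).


Computing R[i][j] = min implied NW-rank bound (n=12, 15 conditions):

  row 1: 0 0 0 0 0 1 1 1 1 1 1 1
  row 2: 1 1 1 1 1 2 2 2 2 2 2 2
  row 3: 1 1 1 1 2 3 3 3 3 3 3 3
  row 4: 1 1 2 2 3 4 4 4 4 4 4 4
  row 5: 1 1 2 2 3 4 4 4 4 5 5 5
  row 6: 1 1 2 3 4 5 5 5 5 6 6 6
  row 7: 1 1 2 3 4 5 6 6 6 7 7 7
  row 8: 1 1 2 3 4 5 6 6 7 8 8 8
  row 9: 1 1 2 3 4 5 6 6 7 8 8 9
  row 10: 1 1 2 3 4 5 6 7 8 9 9 10
  row 11: 1 1 2 3 4 5 6 7 8 9 10 11
  row 12: 1 2 3 4 5 6 7 8 9 10 11 12

giving w = (6, 1, 5, 3, 10, 4, 7, 9, 12, 8, 11, 2) via Δ²R.

ℓ(w)=23; the 7 essential cells (i,j,r):

[(1, 5, 0), (3, 4, 1), (5, 4, 2), (5, 9, 4), (9, 8, 6), (9, 11, 8), (11, 2, 1)]


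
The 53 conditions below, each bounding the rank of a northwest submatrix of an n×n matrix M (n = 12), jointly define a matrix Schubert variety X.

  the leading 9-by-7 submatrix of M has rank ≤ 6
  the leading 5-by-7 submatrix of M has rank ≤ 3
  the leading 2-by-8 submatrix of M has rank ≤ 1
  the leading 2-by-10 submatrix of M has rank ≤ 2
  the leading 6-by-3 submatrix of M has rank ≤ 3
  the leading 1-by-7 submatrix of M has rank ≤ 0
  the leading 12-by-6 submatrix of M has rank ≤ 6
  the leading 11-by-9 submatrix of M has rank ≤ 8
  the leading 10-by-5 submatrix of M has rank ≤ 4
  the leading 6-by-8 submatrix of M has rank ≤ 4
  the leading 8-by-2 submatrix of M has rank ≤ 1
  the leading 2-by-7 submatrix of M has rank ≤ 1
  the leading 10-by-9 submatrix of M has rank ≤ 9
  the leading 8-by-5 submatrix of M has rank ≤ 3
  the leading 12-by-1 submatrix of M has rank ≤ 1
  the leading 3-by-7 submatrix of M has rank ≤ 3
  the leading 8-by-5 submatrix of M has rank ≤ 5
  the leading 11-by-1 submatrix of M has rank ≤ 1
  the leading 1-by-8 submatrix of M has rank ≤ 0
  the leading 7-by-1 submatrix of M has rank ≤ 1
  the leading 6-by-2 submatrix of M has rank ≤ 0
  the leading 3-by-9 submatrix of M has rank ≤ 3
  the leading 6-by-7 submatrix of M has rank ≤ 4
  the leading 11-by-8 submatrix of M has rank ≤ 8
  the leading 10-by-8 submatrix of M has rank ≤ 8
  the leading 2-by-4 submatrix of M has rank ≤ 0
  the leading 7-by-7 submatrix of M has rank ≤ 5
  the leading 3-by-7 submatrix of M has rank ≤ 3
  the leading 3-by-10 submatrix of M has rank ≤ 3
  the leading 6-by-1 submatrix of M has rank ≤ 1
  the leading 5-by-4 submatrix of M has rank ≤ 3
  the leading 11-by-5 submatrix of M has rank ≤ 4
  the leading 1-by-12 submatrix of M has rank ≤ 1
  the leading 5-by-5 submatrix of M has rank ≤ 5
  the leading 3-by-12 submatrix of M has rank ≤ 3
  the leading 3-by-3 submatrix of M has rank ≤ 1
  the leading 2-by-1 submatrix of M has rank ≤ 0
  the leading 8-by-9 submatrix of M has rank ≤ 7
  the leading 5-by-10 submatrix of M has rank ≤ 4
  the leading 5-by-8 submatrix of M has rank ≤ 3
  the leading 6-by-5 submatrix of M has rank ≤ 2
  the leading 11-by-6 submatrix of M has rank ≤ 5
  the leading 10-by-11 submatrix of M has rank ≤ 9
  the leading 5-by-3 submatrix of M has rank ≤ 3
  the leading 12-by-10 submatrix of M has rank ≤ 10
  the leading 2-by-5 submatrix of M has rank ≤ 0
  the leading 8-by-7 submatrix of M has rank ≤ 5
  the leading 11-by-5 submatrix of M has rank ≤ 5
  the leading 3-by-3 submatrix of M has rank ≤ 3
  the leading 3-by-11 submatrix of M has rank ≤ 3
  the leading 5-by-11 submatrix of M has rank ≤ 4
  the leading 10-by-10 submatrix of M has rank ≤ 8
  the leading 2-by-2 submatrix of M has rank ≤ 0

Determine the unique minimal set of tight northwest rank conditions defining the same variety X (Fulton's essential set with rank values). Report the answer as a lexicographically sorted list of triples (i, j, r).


Reconstructing r_w from the 53 given conditions:

  R[1]: 0, 0, 0, 0, 0, 0, 0, 0, 1, 1, 1, 1
  R[2]: 0, 0, 0, 0, 0, 1, 1, 1, 2, 2, 2, 2
  R[3]: 0, 0, 1, 1, 1, 2, 2, 2, 3, 3, 3, 3
  R[4]: 0, 0, 1, 2, 2, 3, 3, 3, 4, 4, 4, 4
  R[5]: 0, 0, 1, 2, 2, 3, 3, 3, 4, 4, 4, 5
  R[6]: 0, 0, 1, 2, 2, 3, 4, 4, 5, 5, 5, 6
  R[7]: 1, 1, 2, 3, 3, 4, 5, 5, 6, 6, 6, 7
  R[8]: 1, 1, 2, 3, 3, 4, 5, 6, 7, 7, 7, 8
  R[9]: 1, 2, 3, 4, 4, 5, 6, 7, 8, 8, 8, 9
  R[10]: 1, 2, 3, 4, 4, 5, 6, 7, 8, 8, 9, 10
  R[11]: 1, 2, 3, 4, 4, 5, 6, 7, 8, 9, 10, 11
  R[12]: 1, 2, 3, 4, 5, 6, 7, 8, 9, 10, 11, 12

the unique w with this rank table is (9, 6, 3, 4, 12, 7, 1, 8, 2, 11, 10, 5).

D(w) has 32 cells with 10 SE-corners; essential set:

[(1, 8, 0), (2, 5, 0), (5, 8, 3), (5, 11, 4), (6, 2, 0), (6, 5, 2), (8, 2, 1), (8, 5, 3), (10, 10, 8), (11, 5, 4)]


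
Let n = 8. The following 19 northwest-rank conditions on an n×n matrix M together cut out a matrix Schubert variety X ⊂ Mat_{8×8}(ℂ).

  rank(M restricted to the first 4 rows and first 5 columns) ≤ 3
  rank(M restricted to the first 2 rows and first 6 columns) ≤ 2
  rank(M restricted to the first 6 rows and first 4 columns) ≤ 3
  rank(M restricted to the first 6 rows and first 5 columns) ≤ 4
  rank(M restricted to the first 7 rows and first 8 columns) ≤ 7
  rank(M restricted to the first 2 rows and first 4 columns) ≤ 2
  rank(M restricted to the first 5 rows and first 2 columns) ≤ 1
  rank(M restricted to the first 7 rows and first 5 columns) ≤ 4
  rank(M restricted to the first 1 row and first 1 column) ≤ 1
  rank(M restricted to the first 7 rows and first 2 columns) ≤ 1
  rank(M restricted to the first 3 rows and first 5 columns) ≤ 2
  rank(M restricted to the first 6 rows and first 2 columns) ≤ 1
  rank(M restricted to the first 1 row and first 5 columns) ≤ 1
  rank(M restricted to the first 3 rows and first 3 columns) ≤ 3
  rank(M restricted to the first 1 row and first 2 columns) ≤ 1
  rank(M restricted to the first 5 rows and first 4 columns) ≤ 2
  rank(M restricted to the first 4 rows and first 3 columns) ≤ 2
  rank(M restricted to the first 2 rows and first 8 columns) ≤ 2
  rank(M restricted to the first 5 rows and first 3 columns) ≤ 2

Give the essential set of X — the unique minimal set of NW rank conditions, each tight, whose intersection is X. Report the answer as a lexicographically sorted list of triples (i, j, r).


Reconstructing r_w from the 19 given conditions:

  R[1]: 1 1 1 1 1 1 1 1
  R[2]: 1 1 2 2 2 2 2 2
  R[3]: 1 1 2 2 2 3 3 3
  R[4]: 1 1 2 2 3 4 4 4
  R[5]: 1 1 2 2 3 4 5 5
  R[6]: 1 1 2 3 4 5 6 6
  R[7]: 1 1 2 3 4 5 6 7
  R[8]: 1 2 3 4 5 6 7 8

reading off 1-entries of Δ²R: w = (1, 3, 6, 5, 7, 4, 8, 2).

3 SE-corners of the 10-cell Rothe diagram give Ess(w):

[(3, 5, 2), (5, 4, 2), (7, 2, 1)]


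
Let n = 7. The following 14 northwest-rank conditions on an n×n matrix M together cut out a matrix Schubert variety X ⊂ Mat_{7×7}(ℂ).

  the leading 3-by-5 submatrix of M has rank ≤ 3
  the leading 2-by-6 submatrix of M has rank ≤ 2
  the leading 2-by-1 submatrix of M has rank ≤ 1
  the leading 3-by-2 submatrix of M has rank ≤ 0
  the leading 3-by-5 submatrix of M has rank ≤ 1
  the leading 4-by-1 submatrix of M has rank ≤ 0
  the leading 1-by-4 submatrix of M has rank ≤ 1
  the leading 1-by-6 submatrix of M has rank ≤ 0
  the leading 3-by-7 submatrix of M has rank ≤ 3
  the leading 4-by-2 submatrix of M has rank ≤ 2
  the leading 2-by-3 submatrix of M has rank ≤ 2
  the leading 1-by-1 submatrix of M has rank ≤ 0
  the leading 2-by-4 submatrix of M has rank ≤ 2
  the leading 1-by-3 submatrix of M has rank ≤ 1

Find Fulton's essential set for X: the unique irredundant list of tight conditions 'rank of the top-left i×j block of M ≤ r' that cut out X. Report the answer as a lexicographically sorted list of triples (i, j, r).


Propagating the 14 rank bounds to every northwest block:

  i=1: 0, 0, 0, 0, 0, 0, 1
  i=2: 0, 0, 1, 1, 1, 1, 2
  i=3: 0, 0, 1, 1, 1, 2, 3
  i=4: 0, 1, 2, 2, 2, 3, 4
  i=5: 1, 2, 3, 3, 3, 4, 5
  i=6: 1, 2, 3, 4, 4, 5, 6
  i=7: 1, 2, 3, 4, 5, 6, 7

so w = (7, 3, 6, 2, 1, 4, 5).

Fulton essential set (4 of the 13 Rothe cells):

[(1, 6, 0), (3, 2, 0), (3, 5, 1), (4, 1, 0)]


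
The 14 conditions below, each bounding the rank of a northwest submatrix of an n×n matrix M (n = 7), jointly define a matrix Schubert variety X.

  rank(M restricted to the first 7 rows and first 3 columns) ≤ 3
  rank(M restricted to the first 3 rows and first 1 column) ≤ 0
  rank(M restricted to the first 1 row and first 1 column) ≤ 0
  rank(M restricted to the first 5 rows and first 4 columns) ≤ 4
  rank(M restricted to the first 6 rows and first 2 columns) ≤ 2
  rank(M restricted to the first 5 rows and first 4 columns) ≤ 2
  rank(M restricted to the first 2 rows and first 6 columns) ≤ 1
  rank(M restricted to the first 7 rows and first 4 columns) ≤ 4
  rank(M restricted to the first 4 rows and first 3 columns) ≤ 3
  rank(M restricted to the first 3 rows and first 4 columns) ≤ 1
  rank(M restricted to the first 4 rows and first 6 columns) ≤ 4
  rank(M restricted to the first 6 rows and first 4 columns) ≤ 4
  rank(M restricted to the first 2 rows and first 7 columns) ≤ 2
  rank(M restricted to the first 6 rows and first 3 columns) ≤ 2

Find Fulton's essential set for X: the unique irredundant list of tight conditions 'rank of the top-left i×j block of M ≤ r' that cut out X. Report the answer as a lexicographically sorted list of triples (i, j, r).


Recovering R(i,j) via the rank-extension bound from the 14 conditions:

  0, 1, 1, 1, 1, 1, 1
  0, 1, 1, 1, 1, 1, 2
  0, 1, 1, 1, 2, 2, 3
  1, 2, 2, 2, 3, 3, 4
  1, 2, 2, 2, 3, 4, 5
  1, 2, 2, 3, 4, 5, 6
  1, 2, 3, 4, 5, 6, 7

the unique w with this rank table is (2, 7, 5, 1, 6, 4, 3).

|D(w)|=12, |Ess(w)|=5:

[(2, 6, 1), (3, 1, 0), (3, 4, 1), (5, 4, 2), (6, 3, 2)]


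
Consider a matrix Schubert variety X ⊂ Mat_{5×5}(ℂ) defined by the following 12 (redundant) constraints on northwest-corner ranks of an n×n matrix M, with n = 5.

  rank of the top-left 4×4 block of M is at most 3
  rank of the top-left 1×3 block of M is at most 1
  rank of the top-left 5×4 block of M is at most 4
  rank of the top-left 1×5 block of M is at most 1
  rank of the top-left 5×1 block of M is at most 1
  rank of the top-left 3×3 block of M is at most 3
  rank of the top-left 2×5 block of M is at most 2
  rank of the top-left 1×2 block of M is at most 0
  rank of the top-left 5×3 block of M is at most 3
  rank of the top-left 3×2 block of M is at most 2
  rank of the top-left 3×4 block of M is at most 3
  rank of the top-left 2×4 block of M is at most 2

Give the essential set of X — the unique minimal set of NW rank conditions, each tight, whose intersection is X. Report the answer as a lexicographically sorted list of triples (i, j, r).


Rank table r_w(5×5) implied by the 12 constraints:

  row 1: 0 | 0 | 1 | 1 | 1
  row 2: 1 | 1 | 2 | 2 | 2
  row 3: 1 | 2 | 3 | 3 | 3
  row 4: 1 | 2 | 3 | 3 | 4
  row 5: 1 | 2 | 3 | 4 | 5

hence w(1..5) = (3, 1, 2, 5, 4).

ℓ(w)=3; the 2 essential cells (i,j,r):

[(1, 2, 0), (4, 4, 3)]


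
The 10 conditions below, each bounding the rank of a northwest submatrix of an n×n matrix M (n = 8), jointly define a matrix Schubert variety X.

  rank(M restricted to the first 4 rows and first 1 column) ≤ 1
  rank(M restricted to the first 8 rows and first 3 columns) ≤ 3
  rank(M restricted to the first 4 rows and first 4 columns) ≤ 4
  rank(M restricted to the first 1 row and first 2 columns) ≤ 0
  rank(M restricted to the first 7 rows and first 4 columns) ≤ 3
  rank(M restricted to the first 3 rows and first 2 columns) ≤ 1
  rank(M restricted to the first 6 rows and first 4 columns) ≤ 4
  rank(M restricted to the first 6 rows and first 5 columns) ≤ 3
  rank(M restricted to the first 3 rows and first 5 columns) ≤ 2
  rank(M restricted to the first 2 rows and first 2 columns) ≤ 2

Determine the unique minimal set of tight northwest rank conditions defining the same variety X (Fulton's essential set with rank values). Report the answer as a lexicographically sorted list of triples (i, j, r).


Recovering R(i,j) via the rank-extension bound from the 10 conditions:

  0, 0, 1, 1, 1, 1, 1, 1
  1, 1, 2, 2, 2, 2, 2, 2
  1, 1, 2, 2, 2, 3, 3, 3
  1, 2, 3, 3, 3, 4, 4, 4
  1, 2, 3, 3, 3, 4, 5, 5
  1, 2, 3, 3, 3, 4, 5, 6
  1, 2, 3, 3, 4, 5, 6, 7
  1, 2, 3, 4, 5, 6, 7, 8

so w = (3, 1, 6, 2, 7, 8, 5, 4).

Fulton essential set (5 of the 10 Rothe cells):

[(1, 2, 0), (3, 2, 1), (3, 5, 2), (6, 5, 3), (7, 4, 3)]


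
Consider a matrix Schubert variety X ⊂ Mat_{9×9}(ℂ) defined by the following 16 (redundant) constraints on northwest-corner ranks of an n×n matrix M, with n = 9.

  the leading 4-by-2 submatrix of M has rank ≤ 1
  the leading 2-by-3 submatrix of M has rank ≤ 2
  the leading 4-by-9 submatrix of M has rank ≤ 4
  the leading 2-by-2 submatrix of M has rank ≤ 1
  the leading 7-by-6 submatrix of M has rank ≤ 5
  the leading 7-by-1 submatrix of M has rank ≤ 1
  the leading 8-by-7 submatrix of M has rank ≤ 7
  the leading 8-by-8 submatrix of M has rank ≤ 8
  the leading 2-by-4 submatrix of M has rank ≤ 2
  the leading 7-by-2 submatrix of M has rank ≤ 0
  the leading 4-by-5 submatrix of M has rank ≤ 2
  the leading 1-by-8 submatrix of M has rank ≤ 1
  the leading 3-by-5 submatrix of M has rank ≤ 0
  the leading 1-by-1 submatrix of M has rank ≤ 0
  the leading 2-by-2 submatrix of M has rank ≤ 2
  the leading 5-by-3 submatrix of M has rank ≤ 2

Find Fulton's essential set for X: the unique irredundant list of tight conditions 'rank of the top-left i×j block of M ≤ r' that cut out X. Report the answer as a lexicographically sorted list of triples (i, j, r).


Rank table r_w(9×9) implied by the 16 constraints:

  row 1: 0 | 0 | 0 | 0 | 0 | 1 | 1 | 1 | 1
  row 2: 0 | 0 | 0 | 0 | 0 | 1 | 2 | 2 | 2
  row 3: 0 | 0 | 0 | 0 | 0 | 1 | 2 | 3 | 3
  row 4: 0 | 0 | 1 | 1 | 1 | 2 | 3 | 4 | 4
  row 5: 0 | 0 | 1 | 2 | 2 | 3 | 4 | 5 | 5
  row 6: 0 | 0 | 1 | 2 | 3 | 4 | 5 | 6 | 6
  row 7: 0 | 0 | 1 | 2 | 3 | 4 | 5 | 6 | 7
  row 8: 1 | 1 | 2 | 3 | 4 | 5 | 6 | 7 | 8
  row 9: 1 | 2 | 3 | 4 | 5 | 6 | 7 | 8 | 9

hence w(1..9) = (6, 7, 8, 3, 4, 5, 9, 1, 2).

|D(w)|=23, |Ess(w)|=2:

[(3, 5, 0), (7, 2, 0)]


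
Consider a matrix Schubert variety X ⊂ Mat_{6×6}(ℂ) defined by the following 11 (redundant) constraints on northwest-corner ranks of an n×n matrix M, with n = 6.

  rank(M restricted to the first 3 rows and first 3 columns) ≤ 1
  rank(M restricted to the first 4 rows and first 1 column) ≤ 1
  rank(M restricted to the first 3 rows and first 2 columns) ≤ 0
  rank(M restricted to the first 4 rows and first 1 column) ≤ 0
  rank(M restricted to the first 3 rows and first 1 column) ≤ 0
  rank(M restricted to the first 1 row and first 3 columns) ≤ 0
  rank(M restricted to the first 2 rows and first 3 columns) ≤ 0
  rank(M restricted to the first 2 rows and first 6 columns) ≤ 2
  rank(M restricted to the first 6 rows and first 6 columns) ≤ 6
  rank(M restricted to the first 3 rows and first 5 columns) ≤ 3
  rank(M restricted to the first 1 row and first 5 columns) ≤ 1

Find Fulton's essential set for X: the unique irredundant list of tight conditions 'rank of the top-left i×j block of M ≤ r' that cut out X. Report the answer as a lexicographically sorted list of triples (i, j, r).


The tightest implied rank at each (i,j), from the 11 conditions:

  i=1: 0, 0, 0, 1, 1, 1
  i=2: 0, 0, 0, 1, 2, 2
  i=3: 0, 0, 1, 2, 3, 3
  i=4: 0, 1, 2, 3, 4, 4
  i=5: 1, 2, 3, 4, 5, 5
  i=6: 1, 2, 3, 4, 5, 6

giving w = (4, 5, 3, 2, 1, 6) via Δ²R.

|D(w)|=9, |Ess(w)|=3:

[(2, 3, 0), (3, 2, 0), (4, 1, 0)]


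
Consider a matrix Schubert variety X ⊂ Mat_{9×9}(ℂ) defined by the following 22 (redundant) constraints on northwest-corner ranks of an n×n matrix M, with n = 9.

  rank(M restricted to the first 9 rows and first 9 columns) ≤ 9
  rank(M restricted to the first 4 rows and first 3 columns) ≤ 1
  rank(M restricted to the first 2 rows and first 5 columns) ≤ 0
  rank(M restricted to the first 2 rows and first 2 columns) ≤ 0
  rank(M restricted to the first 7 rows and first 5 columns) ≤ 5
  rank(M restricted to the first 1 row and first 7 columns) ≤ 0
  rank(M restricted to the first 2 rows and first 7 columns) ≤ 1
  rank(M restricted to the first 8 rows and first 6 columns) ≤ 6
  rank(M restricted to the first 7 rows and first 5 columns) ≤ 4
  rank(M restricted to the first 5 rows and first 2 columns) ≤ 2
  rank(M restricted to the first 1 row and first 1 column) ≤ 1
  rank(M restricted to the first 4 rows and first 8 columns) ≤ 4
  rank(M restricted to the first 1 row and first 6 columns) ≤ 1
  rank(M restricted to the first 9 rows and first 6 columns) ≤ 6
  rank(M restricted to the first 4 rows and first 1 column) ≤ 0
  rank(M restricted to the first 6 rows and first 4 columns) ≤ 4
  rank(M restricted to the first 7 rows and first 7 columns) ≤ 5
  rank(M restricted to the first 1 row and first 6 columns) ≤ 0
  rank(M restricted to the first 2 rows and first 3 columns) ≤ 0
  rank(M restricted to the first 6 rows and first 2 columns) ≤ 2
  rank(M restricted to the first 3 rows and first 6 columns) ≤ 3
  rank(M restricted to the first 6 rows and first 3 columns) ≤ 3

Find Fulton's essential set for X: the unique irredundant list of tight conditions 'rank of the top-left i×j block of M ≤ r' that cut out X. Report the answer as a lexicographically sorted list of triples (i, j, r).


Propagating the 22 rank bounds to every northwest block:

  0 0 0 0 0 0 0 1 1
  0 0 0 0 0 1 1 2 2
  0 1 1 1 1 2 2 3 3
  0 1 1 2 2 3 3 4 4
  1 2 2 3 3 4 4 5 5
  1 2 3 4 4 5 5 6 6
  1 2 3 4 4 5 5 6 7
  1 2 3 4 5 6 6 7 8
  1 2 3 4 5 6 7 8 9

so w = (8, 6, 2, 4, 1, 3, 9, 5, 7).

6 SE-corners of the 17-cell Rothe diagram give Ess(w):

[(1, 7, 0), (2, 5, 0), (4, 1, 0), (4, 3, 1), (7, 5, 4), (7, 7, 5)]


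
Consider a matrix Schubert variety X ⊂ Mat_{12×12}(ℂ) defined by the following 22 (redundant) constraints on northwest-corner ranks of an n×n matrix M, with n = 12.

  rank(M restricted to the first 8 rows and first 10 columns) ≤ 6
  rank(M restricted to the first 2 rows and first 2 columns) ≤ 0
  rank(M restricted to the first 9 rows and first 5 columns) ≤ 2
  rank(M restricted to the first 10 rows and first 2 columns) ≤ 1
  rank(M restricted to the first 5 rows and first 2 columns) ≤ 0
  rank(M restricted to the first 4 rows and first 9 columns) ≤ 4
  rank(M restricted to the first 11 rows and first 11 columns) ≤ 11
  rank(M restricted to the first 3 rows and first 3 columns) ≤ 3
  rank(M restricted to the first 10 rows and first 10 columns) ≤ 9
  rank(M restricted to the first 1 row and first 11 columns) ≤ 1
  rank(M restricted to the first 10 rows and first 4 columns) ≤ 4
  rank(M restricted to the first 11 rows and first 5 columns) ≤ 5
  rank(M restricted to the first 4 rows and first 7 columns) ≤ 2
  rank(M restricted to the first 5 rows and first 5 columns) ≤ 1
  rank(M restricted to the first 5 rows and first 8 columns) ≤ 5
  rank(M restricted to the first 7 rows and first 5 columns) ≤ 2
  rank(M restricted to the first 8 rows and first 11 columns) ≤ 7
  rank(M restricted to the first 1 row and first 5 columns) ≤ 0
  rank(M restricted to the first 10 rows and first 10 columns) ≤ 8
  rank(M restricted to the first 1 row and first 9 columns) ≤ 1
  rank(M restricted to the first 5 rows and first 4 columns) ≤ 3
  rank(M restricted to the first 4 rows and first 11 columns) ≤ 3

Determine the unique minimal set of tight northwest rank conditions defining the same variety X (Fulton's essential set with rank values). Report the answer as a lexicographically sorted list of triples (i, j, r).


Reconstructing r_w from the 22 given conditions:

  i=1: 0 | 0 | 0 | 0 | 0 | 1 | 1 | 1 | 1 | 1 | 1 | 1
  i=2: 0 | 0 | 1 | 1 | 1 | 2 | 2 | 2 | 2 | 2 | 2 | 2
  i=3: 0 | 0 | 1 | 1 | 1 | 2 | 2 | 3 | 3 | 3 | 3 | 3
  i=4: 0 | 0 | 1 | 1 | 1 | 2 | 2 | 3 | 3 | 3 | 3 | 4
  i=5: 0 | 0 | 1 | 1 | 1 | 2 | 3 | 4 | 4 | 4 | 4 | 5
  i=6: 1 | 1 | 2 | 2 | 2 | 3 | 4 | 5 | 5 | 5 | 5 | 6
  i=7: 1 | 1 | 2 | 2 | 2 | 3 | 4 | 5 | 6 | 6 | 6 | 7
  i=8: 1 | 1 | 2 | 2 | 2 | 3 | 4 | 5 | 6 | 6 | 7 | 8
  i=9: 1 | 1 | 2 | 2 | 2 | 3 | 4 | 5 | 6 | 7 | 8 | 9
  i=10: 1 | 1 | 2 | 3 | 3 | 4 | 5 | 6 | 7 | 8 | 9 | 10
  i=11: 1 | 2 | 3 | 4 | 4 | 5 | 6 | 7 | 8 | 9 | 10 | 11
  i=12: 1 | 2 | 3 | 4 | 5 | 6 | 7 | 8 | 9 | 10 | 11 | 12

reading off 1-entries of Δ²R: w = (6, 3, 8, 12, 7, 1, 9, 11, 10, 4, 2, 5).

ℓ(w)=35; the 8 essential cells (i,j,r):

[(1, 5, 0), (4, 7, 2), (4, 11, 3), (5, 2, 0), (5, 5, 1), (8, 10, 6), (9, 5, 2), (10, 2, 1)]


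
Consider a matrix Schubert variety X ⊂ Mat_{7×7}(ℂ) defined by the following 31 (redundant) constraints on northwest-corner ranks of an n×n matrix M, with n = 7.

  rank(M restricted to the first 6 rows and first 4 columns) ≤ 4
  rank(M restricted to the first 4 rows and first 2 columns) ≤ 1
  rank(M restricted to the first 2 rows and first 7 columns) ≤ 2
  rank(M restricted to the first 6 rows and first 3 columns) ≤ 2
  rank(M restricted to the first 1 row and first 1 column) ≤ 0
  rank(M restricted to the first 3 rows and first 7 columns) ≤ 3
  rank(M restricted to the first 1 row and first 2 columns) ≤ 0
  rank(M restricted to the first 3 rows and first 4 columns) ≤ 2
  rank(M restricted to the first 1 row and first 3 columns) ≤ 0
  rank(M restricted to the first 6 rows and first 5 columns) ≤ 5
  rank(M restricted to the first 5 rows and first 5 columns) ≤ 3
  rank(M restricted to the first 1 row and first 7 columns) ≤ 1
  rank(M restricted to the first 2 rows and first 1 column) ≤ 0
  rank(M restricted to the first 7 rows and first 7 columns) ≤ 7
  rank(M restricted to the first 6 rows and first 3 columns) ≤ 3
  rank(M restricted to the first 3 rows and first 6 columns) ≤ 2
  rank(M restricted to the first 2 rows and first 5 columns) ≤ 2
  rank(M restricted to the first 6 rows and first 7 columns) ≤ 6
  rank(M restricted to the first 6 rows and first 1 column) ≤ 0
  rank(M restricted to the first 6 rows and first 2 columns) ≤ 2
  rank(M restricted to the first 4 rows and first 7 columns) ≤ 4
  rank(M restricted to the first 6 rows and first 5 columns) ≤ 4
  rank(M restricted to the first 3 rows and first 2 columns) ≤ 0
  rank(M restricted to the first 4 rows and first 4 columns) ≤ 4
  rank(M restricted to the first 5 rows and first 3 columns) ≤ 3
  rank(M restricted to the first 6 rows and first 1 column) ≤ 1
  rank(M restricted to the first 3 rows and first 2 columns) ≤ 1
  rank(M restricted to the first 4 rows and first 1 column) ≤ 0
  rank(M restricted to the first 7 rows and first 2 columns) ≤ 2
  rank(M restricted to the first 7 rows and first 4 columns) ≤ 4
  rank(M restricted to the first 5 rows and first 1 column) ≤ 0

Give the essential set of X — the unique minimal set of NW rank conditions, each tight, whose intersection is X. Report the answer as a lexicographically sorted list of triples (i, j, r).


Rank table r_w(7×7) implied by the 31 constraints:

  i=1: 0, 0, 0, 1, 1, 1, 1
  i=2: 0, 0, 1, 2, 2, 2, 2
  i=3: 0, 0, 1, 2, 2, 2, 3
  i=4: 0, 1, 2, 3, 3, 3, 4
  i=5: 0, 1, 2, 3, 3, 4, 5
  i=6: 0, 1, 2, 3, 4, 5, 6
  i=7: 1, 2, 3, 4, 5, 6, 7

reading off 1-entries of Δ²R: w = (4, 3, 7, 2, 6, 5, 1).

ℓ(w)=13; the 5 essential cells (i,j,r):

[(1, 3, 0), (3, 2, 0), (3, 6, 2), (5, 5, 3), (6, 1, 0)]


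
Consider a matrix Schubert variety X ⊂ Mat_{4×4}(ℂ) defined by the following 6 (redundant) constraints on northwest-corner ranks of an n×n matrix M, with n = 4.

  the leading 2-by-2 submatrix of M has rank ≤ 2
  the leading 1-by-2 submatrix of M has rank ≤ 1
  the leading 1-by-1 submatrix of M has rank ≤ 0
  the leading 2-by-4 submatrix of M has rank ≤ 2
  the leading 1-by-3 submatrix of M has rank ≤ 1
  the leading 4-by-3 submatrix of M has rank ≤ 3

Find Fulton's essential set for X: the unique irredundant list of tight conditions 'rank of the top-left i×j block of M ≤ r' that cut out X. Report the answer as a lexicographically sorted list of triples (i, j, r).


Rank table r_w(4×4) implied by the 6 constraints:

  row 1: 0 | 1 | 1 | 1
  row 2: 1 | 2 | 2 | 2
  row 3: 1 | 2 | 3 | 3
  row 4: 1 | 2 | 3 | 4

so w = (2, 1, 3, 4).

Fulton essential set (the sole Rothe cell):

[(1, 1, 0)]


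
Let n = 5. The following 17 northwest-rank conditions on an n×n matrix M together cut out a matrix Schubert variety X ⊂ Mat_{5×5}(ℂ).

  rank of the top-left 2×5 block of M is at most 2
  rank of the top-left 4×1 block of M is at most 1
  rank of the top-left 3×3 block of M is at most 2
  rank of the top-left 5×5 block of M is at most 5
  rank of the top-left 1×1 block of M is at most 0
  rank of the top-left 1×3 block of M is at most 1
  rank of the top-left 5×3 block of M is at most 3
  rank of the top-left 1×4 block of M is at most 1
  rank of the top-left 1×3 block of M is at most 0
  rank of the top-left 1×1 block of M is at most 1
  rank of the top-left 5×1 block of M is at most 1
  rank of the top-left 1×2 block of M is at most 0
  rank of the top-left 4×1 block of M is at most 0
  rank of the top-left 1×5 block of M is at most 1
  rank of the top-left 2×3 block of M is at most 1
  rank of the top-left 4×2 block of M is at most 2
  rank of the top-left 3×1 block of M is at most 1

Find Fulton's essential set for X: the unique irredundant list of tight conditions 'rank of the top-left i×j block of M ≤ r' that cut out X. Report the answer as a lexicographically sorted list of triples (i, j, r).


Propagating the 17 rank bounds to every northwest block:

  i=1: 0 0 0 1 1
  i=2: 0 1 1 2 2
  i=3: 0 1 2 3 3
  i=4: 0 1 2 3 4
  i=5: 1 2 3 4 5

hence w(1..5) = (4, 2, 3, 5, 1).

|D(w)|=6, |Ess(w)|=2:

[(1, 3, 0), (4, 1, 0)]


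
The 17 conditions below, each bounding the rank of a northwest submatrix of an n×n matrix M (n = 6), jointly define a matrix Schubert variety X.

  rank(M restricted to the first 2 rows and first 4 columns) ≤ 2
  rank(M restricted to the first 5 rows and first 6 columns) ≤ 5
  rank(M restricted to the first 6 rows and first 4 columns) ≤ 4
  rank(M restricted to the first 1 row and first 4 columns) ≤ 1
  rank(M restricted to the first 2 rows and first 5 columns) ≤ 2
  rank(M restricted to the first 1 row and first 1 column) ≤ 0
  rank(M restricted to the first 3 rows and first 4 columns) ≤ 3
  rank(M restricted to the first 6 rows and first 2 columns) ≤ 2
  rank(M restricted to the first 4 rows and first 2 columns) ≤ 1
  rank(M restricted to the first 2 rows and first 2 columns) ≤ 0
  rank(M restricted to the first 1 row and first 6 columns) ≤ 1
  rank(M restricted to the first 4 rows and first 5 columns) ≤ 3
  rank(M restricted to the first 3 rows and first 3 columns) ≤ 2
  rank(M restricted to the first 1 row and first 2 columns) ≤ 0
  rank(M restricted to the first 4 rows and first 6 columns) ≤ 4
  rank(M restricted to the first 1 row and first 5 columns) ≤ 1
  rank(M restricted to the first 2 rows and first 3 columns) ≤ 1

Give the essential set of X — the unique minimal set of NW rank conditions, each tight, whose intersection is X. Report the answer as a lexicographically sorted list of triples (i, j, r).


Rank table r_w(6×6) implied by the 17 constraints:

  R[1]: 0  0  1  1  1  1
  R[2]: 0  0  1  2  2  2
  R[3]: 1  1  2  3  3  3
  R[4]: 1  1  2  3  3  4
  R[5]: 1  2  3  4  4  5
  R[6]: 1  2  3  4  5  6

giving w = (3, 4, 1, 6, 2, 5) via Δ²R.

Fulton essential set (3 of the 6 Rothe cells):

[(2, 2, 0), (4, 2, 1), (4, 5, 3)]


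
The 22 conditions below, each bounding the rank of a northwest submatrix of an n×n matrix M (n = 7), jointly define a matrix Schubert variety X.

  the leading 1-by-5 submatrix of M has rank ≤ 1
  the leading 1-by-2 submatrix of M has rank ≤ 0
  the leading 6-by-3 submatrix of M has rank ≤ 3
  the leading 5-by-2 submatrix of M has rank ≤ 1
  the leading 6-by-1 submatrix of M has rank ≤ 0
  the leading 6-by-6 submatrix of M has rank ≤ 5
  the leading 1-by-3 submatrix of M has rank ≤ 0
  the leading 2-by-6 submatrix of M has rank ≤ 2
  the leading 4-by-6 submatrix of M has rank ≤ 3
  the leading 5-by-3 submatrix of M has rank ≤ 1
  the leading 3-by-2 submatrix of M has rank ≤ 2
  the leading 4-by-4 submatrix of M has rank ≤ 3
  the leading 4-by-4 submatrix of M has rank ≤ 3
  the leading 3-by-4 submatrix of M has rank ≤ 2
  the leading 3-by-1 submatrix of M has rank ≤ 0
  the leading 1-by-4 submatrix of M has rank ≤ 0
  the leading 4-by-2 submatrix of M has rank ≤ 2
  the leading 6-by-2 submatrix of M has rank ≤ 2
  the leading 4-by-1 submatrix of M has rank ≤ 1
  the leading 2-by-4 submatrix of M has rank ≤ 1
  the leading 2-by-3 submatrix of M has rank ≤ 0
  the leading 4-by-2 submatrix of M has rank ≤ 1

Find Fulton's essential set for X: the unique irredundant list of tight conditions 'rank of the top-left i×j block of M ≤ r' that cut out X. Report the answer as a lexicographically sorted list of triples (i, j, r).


Computing R[i][j] = min implied NW-rank bound (n=7, 22 conditions):

  i=1: 0 0 0 0 1 1 1
  i=2: 0 0 0 1 2 2 2
  i=3: 0 1 1 2 3 3 3
  i=4: 0 1 1 2 3 3 4
  i=5: 0 1 1 2 3 4 5
  i=6: 0 1 2 3 4 5 6
  i=7: 1 2 3 4 5 6 7

giving w = (5, 4, 2, 7, 6, 3, 1) via Δ²R.

D(w) has 14 cells with 5 SE-corners; essential set:

[(1, 4, 0), (2, 3, 0), (4, 6, 3), (5, 3, 1), (6, 1, 0)]


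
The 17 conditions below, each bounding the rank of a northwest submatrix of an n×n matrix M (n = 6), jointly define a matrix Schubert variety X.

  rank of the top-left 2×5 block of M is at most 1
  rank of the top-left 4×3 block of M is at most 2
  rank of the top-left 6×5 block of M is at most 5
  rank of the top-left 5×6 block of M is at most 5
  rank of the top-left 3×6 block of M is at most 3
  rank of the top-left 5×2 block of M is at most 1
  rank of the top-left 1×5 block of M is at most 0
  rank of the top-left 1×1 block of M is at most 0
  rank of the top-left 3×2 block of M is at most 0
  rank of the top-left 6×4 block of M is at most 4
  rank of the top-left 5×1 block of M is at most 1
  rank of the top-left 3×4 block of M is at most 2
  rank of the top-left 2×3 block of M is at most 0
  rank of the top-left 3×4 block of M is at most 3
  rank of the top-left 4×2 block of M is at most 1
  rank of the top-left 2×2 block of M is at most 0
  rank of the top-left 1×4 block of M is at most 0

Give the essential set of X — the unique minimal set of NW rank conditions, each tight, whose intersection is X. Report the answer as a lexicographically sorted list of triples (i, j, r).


Computing R[i][j] = min implied NW-rank bound (n=6, 17 conditions):

  i=1: 0 | 0 | 0 | 0 | 0 | 1
  i=2: 0 | 0 | 0 | 1 | 1 | 2
  i=3: 0 | 0 | 1 | 2 | 2 | 3
  i=4: 1 | 1 | 2 | 3 | 3 | 4
  i=5: 1 | 1 | 2 | 3 | 4 | 5
  i=6: 1 | 2 | 3 | 4 | 5 | 6

giving w = (6, 4, 3, 1, 5, 2) via Δ²R.

ℓ(w)=11; the 4 essential cells (i,j,r):

[(1, 5, 0), (2, 3, 0), (3, 2, 0), (5, 2, 1)]


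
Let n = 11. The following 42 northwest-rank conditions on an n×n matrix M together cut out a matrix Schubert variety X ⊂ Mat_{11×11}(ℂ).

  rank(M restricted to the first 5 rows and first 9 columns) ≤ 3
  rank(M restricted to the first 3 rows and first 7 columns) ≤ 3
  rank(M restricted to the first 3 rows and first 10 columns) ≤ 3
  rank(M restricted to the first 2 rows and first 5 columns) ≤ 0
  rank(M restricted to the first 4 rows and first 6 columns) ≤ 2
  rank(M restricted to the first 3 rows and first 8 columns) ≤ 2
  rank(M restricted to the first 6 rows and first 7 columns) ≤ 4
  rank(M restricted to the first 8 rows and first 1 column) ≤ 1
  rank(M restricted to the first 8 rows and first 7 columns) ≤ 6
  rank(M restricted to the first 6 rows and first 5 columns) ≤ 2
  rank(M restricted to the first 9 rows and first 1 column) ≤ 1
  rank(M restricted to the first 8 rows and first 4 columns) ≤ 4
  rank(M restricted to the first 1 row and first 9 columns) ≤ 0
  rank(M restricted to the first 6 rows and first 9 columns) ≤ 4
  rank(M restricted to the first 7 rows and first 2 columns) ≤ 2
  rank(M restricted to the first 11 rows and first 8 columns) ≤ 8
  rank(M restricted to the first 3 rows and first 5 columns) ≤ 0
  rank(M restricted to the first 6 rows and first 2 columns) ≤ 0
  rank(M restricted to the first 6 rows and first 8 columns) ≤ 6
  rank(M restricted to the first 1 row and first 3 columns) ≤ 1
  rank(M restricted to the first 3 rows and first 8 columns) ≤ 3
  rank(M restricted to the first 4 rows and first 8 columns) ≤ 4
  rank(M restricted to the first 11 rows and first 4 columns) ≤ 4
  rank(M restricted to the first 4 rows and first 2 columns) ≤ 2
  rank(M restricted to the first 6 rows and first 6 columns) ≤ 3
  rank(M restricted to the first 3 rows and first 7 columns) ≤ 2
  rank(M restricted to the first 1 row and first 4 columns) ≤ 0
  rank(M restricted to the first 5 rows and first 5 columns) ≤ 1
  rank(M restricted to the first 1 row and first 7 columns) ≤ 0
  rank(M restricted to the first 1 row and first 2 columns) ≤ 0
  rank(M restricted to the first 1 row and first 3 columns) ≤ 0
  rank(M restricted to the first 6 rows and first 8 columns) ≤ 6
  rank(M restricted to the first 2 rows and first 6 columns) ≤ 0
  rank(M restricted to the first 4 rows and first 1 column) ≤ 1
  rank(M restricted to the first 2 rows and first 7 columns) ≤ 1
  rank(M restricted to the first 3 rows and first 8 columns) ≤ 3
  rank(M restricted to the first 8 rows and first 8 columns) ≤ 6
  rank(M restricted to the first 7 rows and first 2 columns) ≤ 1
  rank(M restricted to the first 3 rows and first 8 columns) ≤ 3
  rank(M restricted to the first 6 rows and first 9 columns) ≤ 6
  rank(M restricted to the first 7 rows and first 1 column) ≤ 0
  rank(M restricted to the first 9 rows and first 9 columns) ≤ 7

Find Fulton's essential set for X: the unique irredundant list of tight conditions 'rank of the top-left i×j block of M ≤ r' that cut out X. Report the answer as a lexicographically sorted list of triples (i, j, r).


Recovering R(i,j) via the rank-extension bound from the 42 conditions:

  i=1: 0, 0, 0, 0, 0, 0, 0, 0, 0, 1, 1
  i=2: 0, 0, 0, 0, 0, 0, 1, 1, 1, 2, 2
  i=3: 0, 0, 0, 0, 0, 1, 2, 2, 2, 3, 3
  i=4: 0, 0, 1, 1, 1, 2, 3, 3, 3, 4, 4
  i=5: 0, 0, 1, 1, 1, 2, 3, 3, 3, 4, 5
  i=6: 0, 0, 1, 2, 2, 3, 4, 4, 4, 5, 6
  i=7: 0, 1, 2, 3, 3, 4, 5, 5, 5, 6, 7
  i=8: 1, 2, 3, 4, 4, 5, 6, 6, 6, 7, 8
  i=9: 1, 2, 3, 4, 5, 6, 7, 7, 7, 8, 9
  i=10: 1, 2, 3, 4, 5, 6, 7, 8, 8, 9, 10
  i=11: 1, 2, 3, 4, 5, 6, 7, 8, 9, 10, 11

reading off 1-entries of Δ²R: w = (10, 7, 6, 3, 11, 4, 2, 1, 5, 8, 9).

7 SE-corners of the 31-cell Rothe diagram give Ess(w):

[(1, 9, 0), (2, 6, 0), (3, 5, 0), (5, 5, 1), (5, 9, 3), (6, 2, 0), (7, 1, 0)]
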